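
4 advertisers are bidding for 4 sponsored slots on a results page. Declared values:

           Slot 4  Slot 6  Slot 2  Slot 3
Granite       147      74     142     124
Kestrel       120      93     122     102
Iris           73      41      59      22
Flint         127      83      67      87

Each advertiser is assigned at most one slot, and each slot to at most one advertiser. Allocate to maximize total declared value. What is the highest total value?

This is the linear assignment problem.
Optimal: Granite→Slot 3 ($124), Kestrel→Slot 2 ($122), Iris→Slot 6 ($41), Flint→Slot 4 ($127) — total 124+122+41+127 = $414.
Row-greedy (each advertiser in turn takes its best remaining slot) gives $397, worse by 17.
Swapping Granite↔Flint (Granite→Slot 4 $147, Flint→Slot 3 $87) loses 17.
Every other assignment is strictly worse.

Max total: $414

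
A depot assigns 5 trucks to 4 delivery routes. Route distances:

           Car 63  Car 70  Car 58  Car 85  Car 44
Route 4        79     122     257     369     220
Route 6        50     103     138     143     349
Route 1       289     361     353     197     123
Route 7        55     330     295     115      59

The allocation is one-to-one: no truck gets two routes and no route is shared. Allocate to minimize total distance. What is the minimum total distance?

This is a one-to-one assignment (minimum-cost bipartite matching).
Optimal: Car 70→Route 4 (122 km), Car 63→Route 6 (50 km), Car 44→Route 1 (123 km), Car 85→Route 7 (115 km) — total 122+50+123+115 = 410 km.
Row-greedy (each truck in turn takes its cheapest remaining route) gives 664 km, worse by 254.
Next-best assignment: Car 63→Route 4, Car 70→Route 6, Car 44→Route 1, Car 85→Route 7 = 420 km.
Checked against all permutations: 410 km is optimal.

Minimum total: 410 km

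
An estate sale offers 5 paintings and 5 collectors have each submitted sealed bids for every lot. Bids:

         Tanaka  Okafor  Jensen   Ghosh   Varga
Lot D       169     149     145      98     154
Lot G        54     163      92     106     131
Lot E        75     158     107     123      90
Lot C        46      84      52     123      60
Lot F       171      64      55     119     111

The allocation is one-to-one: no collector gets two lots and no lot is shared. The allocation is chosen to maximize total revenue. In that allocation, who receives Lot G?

Varga receives Lot G.

Optimal: Tanaka→Lot F ($171), Okafor→Lot E ($158), Jensen→Lot D ($145), Ghosh→Lot C ($123), Varga→Lot G ($131) — total 171+158+145+123+131 = $728.
Max-entry greedy (repeatedly take the single best remaining cell) gives $663, worse by 65.
Next-best assignment: Tanaka→Lot F, Okafor→Lot G, Jensen→Lot E, Ghosh→Lot C, Varga→Lot D = $718.
Varga's own top lot is Lot D ($154), but forcing Varga→Lot D and reassigning the rest optimally gives only $718 — worse by 10.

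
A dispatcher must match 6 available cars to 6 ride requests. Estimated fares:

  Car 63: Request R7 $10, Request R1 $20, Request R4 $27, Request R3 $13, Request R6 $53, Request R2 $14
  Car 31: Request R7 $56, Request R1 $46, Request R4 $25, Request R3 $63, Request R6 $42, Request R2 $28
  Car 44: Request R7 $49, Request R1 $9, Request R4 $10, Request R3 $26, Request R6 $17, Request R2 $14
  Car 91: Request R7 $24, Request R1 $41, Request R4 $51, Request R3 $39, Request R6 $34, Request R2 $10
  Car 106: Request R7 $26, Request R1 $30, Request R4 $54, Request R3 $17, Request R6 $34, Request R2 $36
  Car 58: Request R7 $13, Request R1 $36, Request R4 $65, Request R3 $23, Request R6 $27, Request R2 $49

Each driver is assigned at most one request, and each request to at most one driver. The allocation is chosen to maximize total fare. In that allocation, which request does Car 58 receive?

This is the linear assignment problem.
Optimal: Car 63→Request R6 ($53), Car 31→Request R3 ($63), Car 44→Request R7 ($49), Car 91→Request R1 ($41), Car 106→Request R4 ($54), Car 58→Request R2 ($49) — total 53+63+49+41+54+49 = $309.
Column-greedy (each request in turn goes to its best remaining driver) gives $277, worse by 32.
Swapping Car 106↔Car 58 (Car 106→Request R2 $36, Car 58→Request R4 $65) loses 2.
Car 58's own top request is Request R4 ($65), but forcing Car 58→Request R4 and reassigning the rest optimally gives only $307 — worse by 2.

Car 58 receives Request R2.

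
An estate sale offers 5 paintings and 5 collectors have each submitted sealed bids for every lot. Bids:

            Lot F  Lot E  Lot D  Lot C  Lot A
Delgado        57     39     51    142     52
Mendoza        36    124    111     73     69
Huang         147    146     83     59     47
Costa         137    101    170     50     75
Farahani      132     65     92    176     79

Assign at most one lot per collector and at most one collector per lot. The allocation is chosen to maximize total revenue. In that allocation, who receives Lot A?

Delgado receives Lot A.

This is the linear assignment problem.
Optimal: Delgado→Lot A ($52), Mendoza→Lot E ($124), Huang→Lot F ($147), Costa→Lot D ($170), Farahani→Lot C ($176) — total 52+124+147+170+176 = $669.
Row-greedy (each collector in turn takes its best remaining lot) gives $662, worse by 7.
Delgado's own top lot is Lot C ($142), but forcing Delgado→Lot C and reassigning the rest optimally gives only $662 — worse by 7.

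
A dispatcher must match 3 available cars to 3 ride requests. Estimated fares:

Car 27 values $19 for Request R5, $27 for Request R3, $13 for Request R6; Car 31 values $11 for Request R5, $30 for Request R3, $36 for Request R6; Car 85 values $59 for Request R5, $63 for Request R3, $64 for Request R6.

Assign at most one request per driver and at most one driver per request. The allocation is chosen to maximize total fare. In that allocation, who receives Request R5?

Optimal: Car 27→Request R3 ($27), Car 31→Request R6 ($36), Car 85→Request R5 ($59) — total 27+36+59 = $122.
Max-entry greedy (repeatedly take the single best remaining cell) gives $113, worse by 9.
Car 85's own top request is Request R6 ($64), but forcing Car 85→Request R6 and reassigning the rest optimally gives only $113 — worse by 9.

Car 85 receives Request R5.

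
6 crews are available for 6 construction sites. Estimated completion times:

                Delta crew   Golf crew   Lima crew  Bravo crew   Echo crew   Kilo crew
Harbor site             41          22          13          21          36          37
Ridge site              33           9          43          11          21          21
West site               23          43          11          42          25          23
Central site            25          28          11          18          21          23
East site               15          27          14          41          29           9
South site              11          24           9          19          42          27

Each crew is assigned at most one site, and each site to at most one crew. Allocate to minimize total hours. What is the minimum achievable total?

Treat this as an assignment problem: match each crew to one site.
Optimal: Delta crew→South site (11 hours), Golf crew→Ridge site (9 hours), Lima crew→West site (11 hours), Bravo crew→Harbor site (21 hours), Echo crew→Central site (21 hours), Kilo crew→East site (9 hours) — total 11+9+11+21+21+9 = 82 hours.
Column-greedy (each site in turn goes to its cheapest remaining crew) gives 114 hours, worse by 32.
Next-best assignment: Delta crew→South site, Golf crew→Harbor site, Lima crew→West site, Bravo crew→Ridge site, Echo crew→Central site, Kilo crew→East site = 85 hours.

Min total: 82 hours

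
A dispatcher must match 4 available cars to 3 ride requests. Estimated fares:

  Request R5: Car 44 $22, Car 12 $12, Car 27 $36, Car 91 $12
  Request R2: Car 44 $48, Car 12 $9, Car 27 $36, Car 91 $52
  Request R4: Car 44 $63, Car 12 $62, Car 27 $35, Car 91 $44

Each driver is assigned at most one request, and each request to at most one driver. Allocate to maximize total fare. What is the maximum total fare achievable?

Max total: $151

Treat this as an assignment problem: match each driver to one request.
Optimal: Car 27→Request R5 ($36), Car 91→Request R2 ($52), Car 44→Request R4 ($63) — total 36+52+63 = $151.
Row-greedy (each driver in turn takes its best remaining request) gives $111, worse by 40.
Checked against all permutations: $151 is optimal.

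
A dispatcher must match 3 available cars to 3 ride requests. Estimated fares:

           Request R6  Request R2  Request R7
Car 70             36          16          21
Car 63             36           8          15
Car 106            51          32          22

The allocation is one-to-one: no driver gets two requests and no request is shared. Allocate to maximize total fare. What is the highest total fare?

Max total: $89

Optimal: Car 70→Request R7 ($21), Car 63→Request R6 ($36), Car 106→Request R2 ($32) — total 21+36+32 = $89.
Next-best assignment: Car 70→Request R6, Car 63→Request R7, Car 106→Request R2 = $83.
No other one-to-one assignment exceeds $89.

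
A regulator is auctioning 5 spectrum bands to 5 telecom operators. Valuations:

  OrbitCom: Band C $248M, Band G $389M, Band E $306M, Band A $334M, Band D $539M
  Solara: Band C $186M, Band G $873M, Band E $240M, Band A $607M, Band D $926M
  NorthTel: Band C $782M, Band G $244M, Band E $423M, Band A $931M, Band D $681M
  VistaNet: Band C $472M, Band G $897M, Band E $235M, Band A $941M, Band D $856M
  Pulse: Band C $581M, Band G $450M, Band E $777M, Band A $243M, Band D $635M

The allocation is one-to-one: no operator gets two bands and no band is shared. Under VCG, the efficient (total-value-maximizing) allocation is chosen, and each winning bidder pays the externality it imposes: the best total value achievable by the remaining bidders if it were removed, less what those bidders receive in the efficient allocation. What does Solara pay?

Solara pays $105M.

Efficient allocation: OrbitCom→Band D ($539M), Solara→Band G ($873M), NorthTel→Band C ($782M), VistaNet→Band A ($941M), Pulse→Band E ($777M); total welfare W = $3912M.
Solara receives Band G at value $873M, so the others get W − 873 = $3039M.
Without Solara: best allocation of the remaining 4 bidders over all 5 bands is OrbitCom→Band D ($539M), NorthTel→Band A ($931M), VistaNet→Band G ($897M), Pulse→Band E ($777M), total $3144M.
VCG payment = (others' best without Solara) − (others' welfare with Solara) = 3144 − 3039 = $105M.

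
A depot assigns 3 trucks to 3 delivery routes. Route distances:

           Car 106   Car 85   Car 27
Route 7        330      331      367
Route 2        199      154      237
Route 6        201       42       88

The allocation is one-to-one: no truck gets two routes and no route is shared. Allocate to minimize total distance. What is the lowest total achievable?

This is a one-to-one assignment (minimum-cost bipartite matching).
Optimal: Car 106→Route 7 (330 km), Car 85→Route 2 (154 km), Car 27→Route 6 (88 km) — total 330+154+88 = 572 km.
Row-greedy (each truck in turn takes its cheapest remaining route) gives 608 km, worse by 36.

Min total: 572 km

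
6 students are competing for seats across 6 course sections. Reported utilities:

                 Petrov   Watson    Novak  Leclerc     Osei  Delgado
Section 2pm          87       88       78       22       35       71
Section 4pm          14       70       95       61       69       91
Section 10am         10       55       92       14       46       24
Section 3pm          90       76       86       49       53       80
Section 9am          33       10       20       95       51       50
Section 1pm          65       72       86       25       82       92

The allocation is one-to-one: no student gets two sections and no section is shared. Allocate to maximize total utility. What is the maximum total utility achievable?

Optimal: Petrov→Section 3pm (90 points), Watson→Section 2pm (88 points), Novak→Section 10am (92 points), Leclerc→Section 9am (95 points), Osei→Section 1pm (82 points), Delgado→Section 4pm (91 points) — total 90+88+92+95+82+91 = 538 points.
Row-greedy (each student in turn takes its best remaining section) gives 474 points, worse by 64.
Next-best assignment: Petrov→Section 3pm, Watson→Section 2pm, Novak→Section 10am, Leclerc→Section 9am, Osei→Section 4pm, Delgado→Section 1pm = 526 points.

Max total: 538 points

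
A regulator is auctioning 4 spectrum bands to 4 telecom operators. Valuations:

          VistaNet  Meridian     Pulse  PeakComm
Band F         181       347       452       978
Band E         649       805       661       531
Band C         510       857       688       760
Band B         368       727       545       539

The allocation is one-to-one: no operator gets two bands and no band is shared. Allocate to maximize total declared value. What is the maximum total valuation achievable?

Max total: $3042M

Optimal: VistaNet→Band E ($649M), Meridian→Band B ($727M), Pulse→Band C ($688M), PeakComm→Band F ($978M) — total 649+727+688+978 = $3042M.
Column-greedy (each band in turn goes to its best remaining operator) gives $2839M, worse by 203.
Swapping VistaNet↔Pulse (VistaNet→Band C $510M, Pulse→Band E $661M) loses 166.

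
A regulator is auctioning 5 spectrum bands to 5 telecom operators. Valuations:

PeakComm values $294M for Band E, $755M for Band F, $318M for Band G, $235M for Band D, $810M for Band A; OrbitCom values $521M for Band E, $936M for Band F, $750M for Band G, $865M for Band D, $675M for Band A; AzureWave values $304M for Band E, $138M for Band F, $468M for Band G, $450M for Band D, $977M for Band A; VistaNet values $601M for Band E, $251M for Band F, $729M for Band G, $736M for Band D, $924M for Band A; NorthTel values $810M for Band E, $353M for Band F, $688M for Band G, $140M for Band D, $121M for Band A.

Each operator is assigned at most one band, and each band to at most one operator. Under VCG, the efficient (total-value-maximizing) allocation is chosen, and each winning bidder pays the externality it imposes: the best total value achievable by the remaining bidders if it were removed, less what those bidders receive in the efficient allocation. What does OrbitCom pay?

Efficient allocation: PeakComm→Band F ($755M), OrbitCom→Band D ($865M), AzureWave→Band A ($977M), VistaNet→Band G ($729M), NorthTel→Band E ($810M); total welfare W = $4136M.
OrbitCom receives Band D at value $865M, so the others get W − 865 = $3271M.
Without OrbitCom: best allocation of the remaining 4 bidders over all 5 bands is PeakComm→Band F ($755M), AzureWave→Band A ($977M), VistaNet→Band D ($736M), NorthTel→Band E ($810M), total $3278M.
VCG payment = (others' best without OrbitCom) − (others' welfare with OrbitCom) = 3278 − 3271 = $7M.

OrbitCom pays $7M.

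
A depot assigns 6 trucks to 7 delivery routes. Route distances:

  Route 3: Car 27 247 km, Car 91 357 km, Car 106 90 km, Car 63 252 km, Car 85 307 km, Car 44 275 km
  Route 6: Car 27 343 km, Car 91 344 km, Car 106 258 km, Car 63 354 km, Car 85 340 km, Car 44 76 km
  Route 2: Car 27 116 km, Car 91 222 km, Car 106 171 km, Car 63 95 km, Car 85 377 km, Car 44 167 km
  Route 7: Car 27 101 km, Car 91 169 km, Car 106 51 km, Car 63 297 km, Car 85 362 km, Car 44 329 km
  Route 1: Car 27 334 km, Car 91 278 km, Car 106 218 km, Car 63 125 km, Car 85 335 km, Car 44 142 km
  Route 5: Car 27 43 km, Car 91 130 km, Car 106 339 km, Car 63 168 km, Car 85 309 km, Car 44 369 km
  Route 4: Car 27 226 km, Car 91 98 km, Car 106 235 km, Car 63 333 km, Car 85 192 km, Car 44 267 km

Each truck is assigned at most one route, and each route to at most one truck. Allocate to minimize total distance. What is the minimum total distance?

Optimal: Car 27→Route 5 (43 km), Car 91→Route 7 (169 km), Car 106→Route 3 (90 km), Car 63→Route 2 (95 km), Car 85→Route 4 (192 km), Car 44→Route 6 (76 km) — total 43+169+90+95+192+76 = 665 km.

Minimum total: 665 km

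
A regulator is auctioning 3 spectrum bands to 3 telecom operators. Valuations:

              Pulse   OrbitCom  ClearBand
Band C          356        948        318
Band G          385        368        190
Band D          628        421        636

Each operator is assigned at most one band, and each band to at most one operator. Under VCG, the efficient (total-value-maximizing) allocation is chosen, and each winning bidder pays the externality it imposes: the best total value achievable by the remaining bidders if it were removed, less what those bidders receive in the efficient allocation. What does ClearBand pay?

ClearBand pays $243M.

Efficient allocation: Pulse→Band G ($385M), OrbitCom→Band C ($948M), ClearBand→Band D ($636M); total welfare W = $1969M.
ClearBand receives Band D at value $636M, so the others get W − 636 = $1333M.
Without ClearBand: best allocation of the remaining 2 bidders over all 3 bands is Pulse→Band D ($628M), OrbitCom→Band C ($948M), total $1576M.
VCG payment = (others' best without ClearBand) − (others' welfare with ClearBand) = 1576 − 1333 = $243M.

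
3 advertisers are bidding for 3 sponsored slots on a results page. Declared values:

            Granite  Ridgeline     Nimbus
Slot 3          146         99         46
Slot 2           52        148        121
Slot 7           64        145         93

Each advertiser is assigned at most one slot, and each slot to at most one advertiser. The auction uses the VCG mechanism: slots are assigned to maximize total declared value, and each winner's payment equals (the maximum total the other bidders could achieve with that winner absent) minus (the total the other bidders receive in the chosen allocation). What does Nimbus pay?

Efficient allocation: Granite→Slot 3 ($146), Ridgeline→Slot 7 ($145), Nimbus→Slot 2 ($121); total welfare W = $412.
Nimbus receives Slot 2 at value $121, so the others get W − 121 = $291.
Without Nimbus: best allocation of the remaining 2 bidders over all 3 slots is Granite→Slot 3 ($146), Ridgeline→Slot 2 ($148), total $294.
VCG payment = (others' best without Nimbus) − (others' welfare with Nimbus) = 294 − 291 = $3.

Nimbus pays $3.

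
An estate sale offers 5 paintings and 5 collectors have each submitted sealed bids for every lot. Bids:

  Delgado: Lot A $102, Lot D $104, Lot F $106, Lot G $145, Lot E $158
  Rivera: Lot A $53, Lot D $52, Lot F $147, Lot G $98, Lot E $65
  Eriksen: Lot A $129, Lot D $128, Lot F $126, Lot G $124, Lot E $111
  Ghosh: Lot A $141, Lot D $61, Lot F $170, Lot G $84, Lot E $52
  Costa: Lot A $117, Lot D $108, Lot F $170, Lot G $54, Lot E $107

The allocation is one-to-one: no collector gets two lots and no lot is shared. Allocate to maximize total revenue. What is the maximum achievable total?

Maximum total: $695

This is a one-to-one assignment (maximum-weight bipartite matching).
Optimal: Delgado→Lot E ($158), Rivera→Lot G ($98), Eriksen→Lot D ($128), Ghosh→Lot A ($141), Costa→Lot F ($170) — total 158+98+128+141+170 = $695.
Every other assignment is strictly worse.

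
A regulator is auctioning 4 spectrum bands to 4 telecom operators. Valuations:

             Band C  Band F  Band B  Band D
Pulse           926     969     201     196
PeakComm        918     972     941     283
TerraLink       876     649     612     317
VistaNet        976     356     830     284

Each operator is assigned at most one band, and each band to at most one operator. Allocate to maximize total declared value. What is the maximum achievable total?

Max total: $3203M

Treat this as an assignment problem: match each operator to one band.
Optimal: Pulse→Band F ($969M), PeakComm→Band B ($941M), TerraLink→Band D ($317M), VistaNet→Band C ($976M) — total 969+941+317+976 = $3203M.
Column-greedy (each band in turn goes to its best remaining operator) gives $2756M, worse by 447.
Next-best assignment: Pulse→Band F, PeakComm→Band B, TerraLink→Band C, VistaNet→Band D = $3070M.
Swapping Pulse↔TerraLink (Pulse→Band D $196M, TerraLink→Band F $649M) loses 441.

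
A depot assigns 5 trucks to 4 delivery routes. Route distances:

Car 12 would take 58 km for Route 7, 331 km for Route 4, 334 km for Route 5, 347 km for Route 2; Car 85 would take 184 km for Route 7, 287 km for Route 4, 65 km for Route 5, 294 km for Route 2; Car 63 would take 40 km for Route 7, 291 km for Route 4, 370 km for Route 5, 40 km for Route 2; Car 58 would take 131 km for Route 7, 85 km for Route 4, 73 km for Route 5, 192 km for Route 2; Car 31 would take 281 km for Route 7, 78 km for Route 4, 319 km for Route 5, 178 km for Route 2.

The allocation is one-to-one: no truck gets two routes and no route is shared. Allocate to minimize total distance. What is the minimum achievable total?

Minimum total: 241 km

Treat this as an assignment problem: match each truck to one route.
Optimal: Car 12→Route 7 (58 km), Car 31→Route 4 (78 km), Car 85→Route 5 (65 km), Car 63→Route 2 (40 km) — total 58+78+65+40 = 241 km.
Min-entry greedy (repeatedly take the single cheapest remaining cell) gives 375 km, worse by 134.
Next-best assignment: Car 12→Route 7, Car 58→Route 4, Car 85→Route 5, Car 63→Route 2 = 248 km.
Swapping Car 12↔Car 31 (Car 12→Route 4 331 km, Car 31→Route 7 281 km) adds 476.
Checked against all permutations: 241 km is optimal.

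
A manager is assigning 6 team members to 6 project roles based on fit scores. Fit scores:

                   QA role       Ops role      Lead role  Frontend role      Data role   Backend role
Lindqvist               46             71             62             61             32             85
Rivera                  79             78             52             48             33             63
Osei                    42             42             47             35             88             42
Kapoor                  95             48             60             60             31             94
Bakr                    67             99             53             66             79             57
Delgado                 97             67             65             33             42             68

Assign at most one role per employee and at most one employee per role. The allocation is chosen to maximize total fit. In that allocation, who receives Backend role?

Optimal: Lindqvist→Frontend role (61 pts), Rivera→Lead role (52 pts), Osei→Data role (88 pts), Kapoor→Backend role (94 pts), Bakr→Ops role (99 pts), Delgado→QA role (97 pts) — total 61+52+88+94+99+97 = 491 pts.
Next-best assignment: Lindqvist→Lead role, Rivera→Frontend role, Osei→Data role, Kapoor→Backend role, Bakr→Ops role, Delgado→QA role = 488 pts.
No other one-to-one assignment exceeds 491 pts.
Kapoor's own top role is QA role (95 pts), but forcing Kapoor→QA role and reassigning the rest optimally gives only 480 pts — worse by 11.

Kapoor receives Backend role.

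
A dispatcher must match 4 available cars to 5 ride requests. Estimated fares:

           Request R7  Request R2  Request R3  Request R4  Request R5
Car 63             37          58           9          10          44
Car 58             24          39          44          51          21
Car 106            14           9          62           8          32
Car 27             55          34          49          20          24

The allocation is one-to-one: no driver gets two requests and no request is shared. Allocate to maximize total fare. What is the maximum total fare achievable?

Optimal: Car 63→Request R2 ($58), Car 58→Request R4 ($51), Car 106→Request R3 ($62), Car 27→Request R7 ($55) — total 58+51+62+55 = $226.

Max total: $226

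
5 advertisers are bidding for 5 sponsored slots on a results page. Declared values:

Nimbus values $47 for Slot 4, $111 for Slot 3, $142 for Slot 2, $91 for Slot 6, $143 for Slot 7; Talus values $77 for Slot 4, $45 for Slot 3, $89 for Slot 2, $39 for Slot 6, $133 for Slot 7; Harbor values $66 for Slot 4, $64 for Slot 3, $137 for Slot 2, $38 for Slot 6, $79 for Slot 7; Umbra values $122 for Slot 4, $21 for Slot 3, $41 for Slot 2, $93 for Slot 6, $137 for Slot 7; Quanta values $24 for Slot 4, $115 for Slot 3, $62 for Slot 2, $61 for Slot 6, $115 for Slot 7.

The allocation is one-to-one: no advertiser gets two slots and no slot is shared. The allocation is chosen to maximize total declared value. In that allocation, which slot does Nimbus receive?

Nimbus receives Slot 6.

Optimal: Nimbus→Slot 6 ($91), Talus→Slot 7 ($133), Harbor→Slot 2 ($137), Umbra→Slot 4 ($122), Quanta→Slot 3 ($115) — total 91+133+137+122+115 = $598.
Max-entry greedy (repeatedly take the single best remaining cell) gives $556, worse by 42.
Next-best assignment: Nimbus→Slot 7, Talus→Slot 4, Harbor→Slot 2, Umbra→Slot 6, Quanta→Slot 3 = $565.
Every other assignment is strictly worse.
Nimbus's own top slot is Slot 7 ($143), but forcing Nimbus→Slot 7 and reassigning the rest optimally gives only $565 — worse by 33.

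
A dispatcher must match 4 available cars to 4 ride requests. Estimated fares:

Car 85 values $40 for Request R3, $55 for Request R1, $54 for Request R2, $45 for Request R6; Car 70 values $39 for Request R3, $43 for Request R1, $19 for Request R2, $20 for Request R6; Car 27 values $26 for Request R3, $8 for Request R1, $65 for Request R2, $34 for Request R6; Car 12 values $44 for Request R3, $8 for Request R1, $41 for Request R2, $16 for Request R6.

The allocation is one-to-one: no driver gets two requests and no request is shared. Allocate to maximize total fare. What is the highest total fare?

Max total: $197

Optimal: Car 85→Request R6 ($45), Car 70→Request R1 ($43), Car 27→Request R2 ($65), Car 12→Request R3 ($44) — total 45+43+65+44 = $197.
Max-entry greedy (repeatedly take the single best remaining cell) gives $184, worse by 13.
No other one-to-one assignment exceeds $197.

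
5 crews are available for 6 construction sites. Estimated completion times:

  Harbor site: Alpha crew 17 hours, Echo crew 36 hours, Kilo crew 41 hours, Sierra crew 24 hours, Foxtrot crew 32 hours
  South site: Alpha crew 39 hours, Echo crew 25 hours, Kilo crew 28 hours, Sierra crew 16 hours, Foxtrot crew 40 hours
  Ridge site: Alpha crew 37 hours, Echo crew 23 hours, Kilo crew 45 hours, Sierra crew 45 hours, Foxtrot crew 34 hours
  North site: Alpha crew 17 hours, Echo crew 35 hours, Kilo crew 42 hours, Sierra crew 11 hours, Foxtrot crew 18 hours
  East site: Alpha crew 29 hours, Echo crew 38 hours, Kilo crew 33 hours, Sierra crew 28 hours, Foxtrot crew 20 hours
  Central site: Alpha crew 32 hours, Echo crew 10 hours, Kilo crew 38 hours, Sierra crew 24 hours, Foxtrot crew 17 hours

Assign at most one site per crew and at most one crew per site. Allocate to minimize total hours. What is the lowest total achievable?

Optimal: Alpha crew→Harbor site (17 hours), Echo crew→Central site (10 hours), Kilo crew→South site (28 hours), Sierra crew→North site (11 hours), Foxtrot crew→East site (20 hours) — total 17+10+28+11+20 = 86 hours.
Column-greedy (each site in turn goes to its cheapest remaining crew) gives 107 hours, worse by 21.
Swapping Foxtrot crew↔Sierra crew (Foxtrot crew→North site 18 hours, Sierra crew→East site 28 hours) adds 15.
Every other assignment is strictly worse.

Min total: 86 hours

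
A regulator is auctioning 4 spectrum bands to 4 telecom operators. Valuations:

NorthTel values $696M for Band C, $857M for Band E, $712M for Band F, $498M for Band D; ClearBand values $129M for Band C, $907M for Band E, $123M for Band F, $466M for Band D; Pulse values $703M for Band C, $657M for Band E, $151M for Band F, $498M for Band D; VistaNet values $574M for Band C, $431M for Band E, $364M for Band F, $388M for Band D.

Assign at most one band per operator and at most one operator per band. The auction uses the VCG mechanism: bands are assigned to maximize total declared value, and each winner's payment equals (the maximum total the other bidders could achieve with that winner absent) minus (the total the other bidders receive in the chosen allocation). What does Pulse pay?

Efficient allocation: NorthTel→Band F ($712M), ClearBand→Band E ($907M), Pulse→Band C ($703M), VistaNet→Band D ($388M); total welfare W = $2710M.
Pulse receives Band C at value $703M, so the others get W − 703 = $2007M.
Without Pulse: best allocation of the remaining 3 bidders over all 4 bands is NorthTel→Band F ($712M), ClearBand→Band E ($907M), VistaNet→Band C ($574M), total $2193M.
VCG payment = (others' best without Pulse) − (others' welfare with Pulse) = 2193 − 2007 = $186M.

Pulse pays $186M.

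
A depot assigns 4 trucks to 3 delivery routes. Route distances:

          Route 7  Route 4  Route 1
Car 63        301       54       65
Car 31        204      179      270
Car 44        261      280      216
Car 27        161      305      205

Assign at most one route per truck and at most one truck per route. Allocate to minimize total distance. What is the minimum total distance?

Minimum total: 405 km

This is a one-to-one assignment (minimum-cost bipartite matching).
Optimal: Car 27→Route 7 (161 km), Car 31→Route 4 (179 km), Car 63→Route 1 (65 km) — total 161+179+65 = 405 km.
Row-greedy (each truck in turn takes its cheapest remaining route) gives 474 km, worse by 69.
Next-best assignment: Car 27→Route 7, Car 63→Route 4, Car 44→Route 1 = 431 km.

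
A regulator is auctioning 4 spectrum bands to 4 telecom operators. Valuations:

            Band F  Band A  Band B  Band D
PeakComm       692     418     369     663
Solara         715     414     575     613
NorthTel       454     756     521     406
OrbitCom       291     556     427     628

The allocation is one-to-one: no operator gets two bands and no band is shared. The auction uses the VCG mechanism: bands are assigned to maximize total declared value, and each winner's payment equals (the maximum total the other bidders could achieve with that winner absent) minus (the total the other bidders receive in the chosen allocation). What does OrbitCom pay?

OrbitCom pays $111M.

Efficient allocation: PeakComm→Band F ($692M), Solara→Band B ($575M), NorthTel→Band A ($756M), OrbitCom→Band D ($628M); total welfare W = $2651M.
OrbitCom receives Band D at value $628M, so the others get W − 628 = $2023M.
Without OrbitCom: best allocation of the remaining 3 bidders over all 4 bands is PeakComm→Band D ($663M), Solara→Band F ($715M), NorthTel→Band A ($756M), total $2134M.
VCG payment = (others' best without OrbitCom) − (others' welfare with OrbitCom) = 2134 − 2023 = $111M.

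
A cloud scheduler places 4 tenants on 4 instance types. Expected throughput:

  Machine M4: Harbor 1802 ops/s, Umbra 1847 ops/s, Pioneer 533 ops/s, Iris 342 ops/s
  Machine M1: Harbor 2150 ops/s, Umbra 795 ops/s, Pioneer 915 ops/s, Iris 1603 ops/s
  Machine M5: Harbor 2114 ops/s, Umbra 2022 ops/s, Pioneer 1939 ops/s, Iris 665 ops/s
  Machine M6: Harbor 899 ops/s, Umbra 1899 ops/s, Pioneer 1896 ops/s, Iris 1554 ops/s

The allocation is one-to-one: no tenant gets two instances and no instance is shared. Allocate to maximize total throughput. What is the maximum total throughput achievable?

Optimal: Harbor→Machine M1 (2150 ops/s), Umbra→Machine M4 (1847 ops/s), Pioneer→Machine M5 (1939 ops/s), Iris→Machine M6 (1554 ops/s) — total 2150+1847+1939+1554 = 7490 ops/s.
Row-greedy (each tenant in turn takes its best remaining instance) gives 6410 ops/s, worse by 1080.
Next-best assignment: Harbor→Machine M5, Umbra→Machine M4, Pioneer→Machine M6, Iris→Machine M1 = 7460 ops/s.

Maximum total: 7490 ops/s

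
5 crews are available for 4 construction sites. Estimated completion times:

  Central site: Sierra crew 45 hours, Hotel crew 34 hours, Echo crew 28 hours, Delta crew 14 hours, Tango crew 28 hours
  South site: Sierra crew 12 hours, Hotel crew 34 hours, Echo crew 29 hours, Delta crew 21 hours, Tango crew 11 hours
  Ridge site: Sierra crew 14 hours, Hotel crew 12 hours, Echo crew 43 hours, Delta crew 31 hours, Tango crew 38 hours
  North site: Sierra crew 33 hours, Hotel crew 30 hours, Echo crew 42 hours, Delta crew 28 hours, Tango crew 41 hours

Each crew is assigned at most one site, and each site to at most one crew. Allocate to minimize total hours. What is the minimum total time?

This is a one-to-one assignment (minimum-cost bipartite matching).
Optimal: Delta crew→Central site (14 hours), Tango crew→South site (11 hours), Sierra crew→Ridge site (14 hours), Hotel crew→North site (30 hours) — total 14+11+14+30 = 69 hours.
Row-greedy (each crew in turn takes its cheapest remaining site) gives 80 hours, worse by 11.
Next-best assignment: Delta crew→Central site, Tango crew→South site, Hotel crew→Ridge site, Sierra crew→North site = 70 hours.
Swapping Hotel crew↔Delta crew (Hotel crew→Central site 34 hours, Delta crew→North site 28 hours) adds 18.
Checked against all permutations: 69 hours is optimal.

Min total: 69 hours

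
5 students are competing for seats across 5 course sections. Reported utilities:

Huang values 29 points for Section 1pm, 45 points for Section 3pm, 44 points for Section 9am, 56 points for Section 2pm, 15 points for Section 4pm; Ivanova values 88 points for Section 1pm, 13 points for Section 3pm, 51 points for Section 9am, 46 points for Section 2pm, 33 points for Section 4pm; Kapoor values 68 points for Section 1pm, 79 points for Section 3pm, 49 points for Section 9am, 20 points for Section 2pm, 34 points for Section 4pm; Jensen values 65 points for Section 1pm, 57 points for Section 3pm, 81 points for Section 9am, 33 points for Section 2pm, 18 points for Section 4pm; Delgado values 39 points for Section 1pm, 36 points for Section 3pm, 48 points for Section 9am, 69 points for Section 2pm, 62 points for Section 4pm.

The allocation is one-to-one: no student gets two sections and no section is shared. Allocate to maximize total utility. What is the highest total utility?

Maximum total: 366 points

Optimal: Huang→Section 2pm (56 points), Ivanova→Section 1pm (88 points), Kapoor→Section 3pm (79 points), Jensen→Section 9am (81 points), Delgado→Section 4pm (62 points) — total 56+88+79+81+62 = 366 points.
Max-entry greedy (repeatedly take the single best remaining cell) gives 332 points, worse by 34.
Next-best assignment: Huang→Section 4pm, Ivanova→Section 1pm, Kapoor→Section 3pm, Jensen→Section 9am, Delgado→Section 2pm = 332 points.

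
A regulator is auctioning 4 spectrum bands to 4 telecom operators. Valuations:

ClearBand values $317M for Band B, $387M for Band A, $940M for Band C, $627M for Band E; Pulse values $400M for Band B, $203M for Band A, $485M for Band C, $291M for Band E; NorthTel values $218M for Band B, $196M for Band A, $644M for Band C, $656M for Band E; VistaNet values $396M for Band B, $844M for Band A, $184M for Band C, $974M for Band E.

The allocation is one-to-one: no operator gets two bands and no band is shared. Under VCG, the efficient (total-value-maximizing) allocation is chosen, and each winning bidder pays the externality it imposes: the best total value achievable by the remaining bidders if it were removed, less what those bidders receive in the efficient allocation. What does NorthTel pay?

NorthTel pays $130M.

Efficient allocation: ClearBand→Band C ($940M), Pulse→Band B ($400M), NorthTel→Band E ($656M), VistaNet→Band A ($844M); total welfare W = $2840M.
NorthTel receives Band E at value $656M, so the others get W − 656 = $2184M.
Without NorthTel: best allocation of the remaining 3 bidders over all 4 bands is ClearBand→Band C ($940M), Pulse→Band B ($400M), VistaNet→Band E ($974M), total $2314M.
VCG payment = (others' best without NorthTel) − (others' welfare with NorthTel) = 2314 − 2184 = $130M.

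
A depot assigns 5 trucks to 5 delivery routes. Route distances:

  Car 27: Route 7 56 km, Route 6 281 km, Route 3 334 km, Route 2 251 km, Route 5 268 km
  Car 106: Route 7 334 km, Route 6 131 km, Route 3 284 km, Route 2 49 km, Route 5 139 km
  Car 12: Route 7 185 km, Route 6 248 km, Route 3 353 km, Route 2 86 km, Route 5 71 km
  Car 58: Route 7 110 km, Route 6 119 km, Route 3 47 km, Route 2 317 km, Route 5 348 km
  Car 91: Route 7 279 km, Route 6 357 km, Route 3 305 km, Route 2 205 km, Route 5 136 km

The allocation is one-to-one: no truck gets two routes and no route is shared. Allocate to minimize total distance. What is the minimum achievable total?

Minimum total: 456 km

Optimal: Car 27→Route 7 (56 km), Car 106→Route 6 (131 km), Car 12→Route 2 (86 km), Car 58→Route 3 (47 km), Car 91→Route 5 (136 km) — total 56+131+86+47+136 = 456 km.
Column-greedy (each route in turn goes to its cheapest remaining truck) gives 681 km, worse by 225.
Next-best assignment: Car 27→Route 7, Car 106→Route 6, Car 12→Route 5, Car 58→Route 3, Car 91→Route 2 = 510 km.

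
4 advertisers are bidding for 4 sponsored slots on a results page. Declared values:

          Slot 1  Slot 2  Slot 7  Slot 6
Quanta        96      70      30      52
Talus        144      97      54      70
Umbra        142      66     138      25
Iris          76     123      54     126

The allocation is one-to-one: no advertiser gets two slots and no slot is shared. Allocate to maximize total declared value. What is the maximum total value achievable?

Optimal: Quanta→Slot 2 ($70), Talus→Slot 1 ($144), Umbra→Slot 7 ($138), Iris→Slot 6 ($126) — total 70+144+138+126 = $478.
Row-greedy (each advertiser in turn takes its best remaining slot) gives $457, worse by 21.
Swapping Umbra↔Talus (Umbra→Slot 1 $142, Talus→Slot 7 $54) loses 86.
Checked against all permutations: $478 is optimal.

Max total: $478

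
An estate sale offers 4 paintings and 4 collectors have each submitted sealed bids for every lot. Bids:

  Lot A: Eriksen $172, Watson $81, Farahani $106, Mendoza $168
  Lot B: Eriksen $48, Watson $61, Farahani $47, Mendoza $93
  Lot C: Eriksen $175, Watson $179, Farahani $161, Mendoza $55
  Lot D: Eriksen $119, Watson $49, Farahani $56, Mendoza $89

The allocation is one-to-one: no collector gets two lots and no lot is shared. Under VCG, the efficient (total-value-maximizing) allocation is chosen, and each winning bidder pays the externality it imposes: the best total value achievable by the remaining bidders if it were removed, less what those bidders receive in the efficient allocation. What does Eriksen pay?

Efficient allocation: Eriksen→Lot D ($119), Watson→Lot C ($179), Farahani→Lot B ($47), Mendoza→Lot A ($168); total welfare W = $513.
Eriksen receives Lot D at value $119, so the others get W − 119 = $394.
Without Eriksen: best allocation of the remaining 3 bidders over all 4 lots is Watson→Lot C ($179), Farahani→Lot D ($56), Mendoza→Lot A ($168), total $403.
VCG payment = (others' best without Eriksen) − (others' welfare with Eriksen) = 403 − 394 = $9.

Eriksen pays $9.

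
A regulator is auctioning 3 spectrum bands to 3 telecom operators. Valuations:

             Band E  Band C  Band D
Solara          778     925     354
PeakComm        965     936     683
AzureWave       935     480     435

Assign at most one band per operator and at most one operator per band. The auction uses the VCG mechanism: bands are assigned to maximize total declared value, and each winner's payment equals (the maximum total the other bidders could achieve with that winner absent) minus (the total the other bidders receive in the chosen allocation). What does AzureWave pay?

AzureWave pays $282M.

Efficient allocation: Solara→Band C ($925M), PeakComm→Band D ($683M), AzureWave→Band E ($935M); total welfare W = $2543M.
AzureWave receives Band E at value $935M, so the others get W − 935 = $1608M.
Without AzureWave: best allocation of the remaining 2 bidders over all 3 bands is Solara→Band C ($925M), PeakComm→Band E ($965M), total $1890M.
VCG payment = (others' best without AzureWave) − (others' welfare with AzureWave) = 1890 − 1608 = $282M.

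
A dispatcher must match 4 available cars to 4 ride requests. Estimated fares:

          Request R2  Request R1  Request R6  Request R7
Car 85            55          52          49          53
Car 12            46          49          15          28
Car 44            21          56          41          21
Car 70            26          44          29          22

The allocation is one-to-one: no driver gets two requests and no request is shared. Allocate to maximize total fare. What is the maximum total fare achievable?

Maximum total: $184

Optimal: Car 85→Request R7 ($53), Car 12→Request R2 ($46), Car 44→Request R1 ($56), Car 70→Request R6 ($29) — total 53+46+56+29 = $184.
Row-greedy (each driver in turn takes its best remaining request) gives $167, worse by 17.
Checked against all permutations: $184 is optimal.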